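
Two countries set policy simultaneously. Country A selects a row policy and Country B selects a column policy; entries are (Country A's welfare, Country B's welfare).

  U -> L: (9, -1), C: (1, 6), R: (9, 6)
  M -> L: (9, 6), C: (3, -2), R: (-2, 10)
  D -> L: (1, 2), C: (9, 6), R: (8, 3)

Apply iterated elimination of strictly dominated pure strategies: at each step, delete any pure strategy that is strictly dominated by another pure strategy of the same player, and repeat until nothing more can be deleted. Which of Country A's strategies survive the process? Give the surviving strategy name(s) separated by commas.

U, D

Country B's strategy L is strictly dominated by R (U: 6>-1, M: 10>6, D: 3>2) and is removed.
For Country A, D strictly dominates M on the remaining columns (C: 9>3, R: 8>-2); eliminate M.
Among the remaining strategies, none is strictly dominated by another pure strategy of the same player, so the elimination stops.
Surviving strategies — Country A: {U, D}; Country B: {C, R}.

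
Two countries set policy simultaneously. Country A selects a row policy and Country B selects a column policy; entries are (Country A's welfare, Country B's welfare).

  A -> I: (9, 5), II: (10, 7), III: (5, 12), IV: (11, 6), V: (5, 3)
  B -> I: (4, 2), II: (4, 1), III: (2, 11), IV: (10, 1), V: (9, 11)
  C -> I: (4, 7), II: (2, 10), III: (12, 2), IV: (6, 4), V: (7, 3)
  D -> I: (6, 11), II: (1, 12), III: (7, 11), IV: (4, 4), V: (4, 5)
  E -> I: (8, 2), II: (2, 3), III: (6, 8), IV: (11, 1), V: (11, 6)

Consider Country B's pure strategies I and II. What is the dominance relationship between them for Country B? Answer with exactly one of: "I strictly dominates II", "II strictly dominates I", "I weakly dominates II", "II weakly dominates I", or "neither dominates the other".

neither dominates the other

I's payoffs vs II's, by Country A's action — A: 5<7, B: 2>1, C: 7<10, D: 11<12, E: 2<3.
I does better at B but worse at A, C, D, E; neither strategy dominates the other.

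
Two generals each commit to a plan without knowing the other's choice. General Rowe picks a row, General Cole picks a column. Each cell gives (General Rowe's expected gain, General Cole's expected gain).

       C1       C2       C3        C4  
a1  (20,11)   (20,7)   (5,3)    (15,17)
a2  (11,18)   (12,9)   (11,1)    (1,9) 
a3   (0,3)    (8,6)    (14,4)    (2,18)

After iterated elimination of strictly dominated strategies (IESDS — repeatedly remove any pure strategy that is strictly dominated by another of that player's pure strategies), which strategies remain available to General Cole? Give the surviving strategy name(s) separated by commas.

Column C3 is eliminated: C2 beats it against every remaining row (a1: 7>3, a2: 9>1, a3: 6>4).
General Rowe's strategy a2 is strictly dominated by a1 (C1: 20>11, C2: 20>12, C4: 15>1) and is removed.
Row a3 is eliminated: a1 beats it against every remaining column (C1: 20>0, C2: 20>8, C4: 15>2).
For General Cole, C4 strictly dominates C1 on the remaining rows (a1: 17>11); eliminate C1.
General Cole's strategy C2 is strictly dominated by C4 (a1: 17>7) and is removed.
Among the remaining strategies, none is strictly dominated by another pure strategy of the same player, so the elimination stops.
Surviving strategies — General Rowe: {a1}; General Cole: {C4}.

C4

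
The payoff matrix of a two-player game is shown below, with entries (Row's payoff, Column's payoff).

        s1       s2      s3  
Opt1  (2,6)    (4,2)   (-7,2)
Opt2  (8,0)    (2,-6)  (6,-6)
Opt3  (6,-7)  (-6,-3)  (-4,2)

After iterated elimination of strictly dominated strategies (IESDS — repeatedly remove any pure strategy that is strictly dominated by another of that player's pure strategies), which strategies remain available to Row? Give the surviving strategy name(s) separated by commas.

Opt2

For Row, Opt2 strictly dominates Opt3 on the remaining columns (s1: 8>6, s2: 2>-6, s3: 6>-4); eliminate Opt3.
Column s2 is eliminated: s1 beats it against every remaining row (Opt1: 6>2, Opt2: 0>-6).
For Row, Opt2 strictly dominates Opt1 on the remaining columns (s1: 8>2, s3: 6>-7); eliminate Opt1.
Column's strategy s3 is strictly dominated by s1 (Opt2: 0>-6) and is removed.
Among the remaining strategies, none is strictly dominated by another pure strategy of the same player, so the elimination stops.
Surviving strategies — Row: {Opt2}; Column: {s1}.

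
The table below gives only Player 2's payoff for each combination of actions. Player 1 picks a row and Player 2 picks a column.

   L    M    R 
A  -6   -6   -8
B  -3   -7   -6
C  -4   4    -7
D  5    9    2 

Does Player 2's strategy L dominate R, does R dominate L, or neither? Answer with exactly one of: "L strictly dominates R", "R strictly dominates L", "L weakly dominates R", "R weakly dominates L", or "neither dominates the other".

L strictly dominates R

Compare L to R across each choice by Player 1: A: -6>-8, B: -3>-6, C: -4>-7, D: 5>2.
L gives a strictly higher payoff against each choice by Player 1, so L strictly dominates R.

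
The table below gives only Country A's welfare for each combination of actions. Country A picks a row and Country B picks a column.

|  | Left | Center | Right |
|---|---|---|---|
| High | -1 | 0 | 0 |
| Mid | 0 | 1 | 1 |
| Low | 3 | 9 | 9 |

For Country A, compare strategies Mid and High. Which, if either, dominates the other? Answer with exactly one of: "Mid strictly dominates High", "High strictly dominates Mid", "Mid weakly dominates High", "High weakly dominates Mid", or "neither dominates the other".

Mid's payoffs vs High's, by Country B's action — Left: 0>-1, Center: 1>0, Right: 1>0.
Every comparison favours Mid, so Mid strictly dominates High.

Mid strictly dominates High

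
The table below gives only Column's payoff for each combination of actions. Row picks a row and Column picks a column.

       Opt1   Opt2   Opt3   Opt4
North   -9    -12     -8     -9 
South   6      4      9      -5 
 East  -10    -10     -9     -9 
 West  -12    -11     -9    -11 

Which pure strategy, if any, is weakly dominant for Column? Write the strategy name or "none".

Opt3

Opt3 vs Opt1: North: -8>-9, South: 9>6, East: -9>-10, West: -9>-12.
Opt3 vs Opt2: North: -8>-12, South: 9>4, East: -9>-10, West: -9>-11.
Opt3 vs Opt4: North: -8>-9, South: 9>-5, East: -9=-9, West: -9>-11.
Opt3 is at least as good as every other strategy against every opponent action, so it is weakly dominant.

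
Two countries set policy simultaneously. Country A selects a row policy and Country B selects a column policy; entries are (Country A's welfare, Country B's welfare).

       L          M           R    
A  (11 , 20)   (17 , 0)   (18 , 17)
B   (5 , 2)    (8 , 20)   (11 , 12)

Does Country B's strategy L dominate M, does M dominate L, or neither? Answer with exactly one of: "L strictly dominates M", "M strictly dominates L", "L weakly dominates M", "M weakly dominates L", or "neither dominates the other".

L's payoffs vs M's, by Country A's action — A: 20>0, B: 2<20.
L does better at A but worse at B; neither strategy dominates the other.

neither dominates the other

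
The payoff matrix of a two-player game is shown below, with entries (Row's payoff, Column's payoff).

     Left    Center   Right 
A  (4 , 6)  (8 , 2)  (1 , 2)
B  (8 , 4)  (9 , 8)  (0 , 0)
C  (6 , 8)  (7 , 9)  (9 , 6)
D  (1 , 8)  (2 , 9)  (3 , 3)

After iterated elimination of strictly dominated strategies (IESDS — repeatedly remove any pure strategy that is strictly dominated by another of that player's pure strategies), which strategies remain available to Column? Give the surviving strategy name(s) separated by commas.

Row D is eliminated: C beats it against every remaining column (Left: 6>1, Center: 7>2, Right: 9>3).
Column Right is eliminated: Left beats it against every remaining row (A: 6>2, B: 4>0, C: 8>6).
Row's strategy A is strictly dominated by B (Left: 8>4, Center: 9>8) and is removed.
Row's strategy C is strictly dominated by B (Left: 8>6, Center: 9>7) and is removed.
Column's strategy Left is strictly dominated by Center (B: 8>4) and is removed.
Among the remaining strategies, none is strictly dominated by another pure strategy of the same player, so the elimination stops.
Surviving strategies — Row: {B}; Column: {Center}.

Center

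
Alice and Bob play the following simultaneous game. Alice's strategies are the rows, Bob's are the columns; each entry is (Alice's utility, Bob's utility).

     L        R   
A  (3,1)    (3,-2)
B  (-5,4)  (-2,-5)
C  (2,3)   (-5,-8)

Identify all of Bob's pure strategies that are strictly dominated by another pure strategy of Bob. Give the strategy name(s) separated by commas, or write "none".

R

L: no other strategy beats it everywhere (R at A (1>-2)).
R: dominated, since L does at least as well everywhere (A: 1>-2, B: 4>-5, C: 3>-8).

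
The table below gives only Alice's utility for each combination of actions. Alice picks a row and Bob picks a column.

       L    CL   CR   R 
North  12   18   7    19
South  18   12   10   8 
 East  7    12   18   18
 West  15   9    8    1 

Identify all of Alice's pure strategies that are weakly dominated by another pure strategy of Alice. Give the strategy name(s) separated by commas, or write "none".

West

North is not dominated — it holds its own against South at CL (18>12); East at L (12>7); West at CL (18>9).
Nothing dominates South: North at L (18>12); East at L (18>7); West at L (18>15).
East is not dominated — it holds its own against North at CR (18>7); South at CR (18>10); West at CL (12>9).
West is weakly dominated by South (L: 18>15, CL: 12>9, CR: 10>8, R: 8>1).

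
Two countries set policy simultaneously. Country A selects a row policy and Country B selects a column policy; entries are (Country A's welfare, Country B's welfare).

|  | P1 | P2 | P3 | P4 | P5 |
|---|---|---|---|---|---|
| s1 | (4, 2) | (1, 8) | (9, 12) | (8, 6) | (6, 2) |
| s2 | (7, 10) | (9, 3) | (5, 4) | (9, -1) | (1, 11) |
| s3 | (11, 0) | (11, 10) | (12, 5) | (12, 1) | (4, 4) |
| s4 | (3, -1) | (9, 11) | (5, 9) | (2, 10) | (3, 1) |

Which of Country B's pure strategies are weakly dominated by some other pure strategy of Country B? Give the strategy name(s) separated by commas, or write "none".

P1, P4

P1 is weakly dominated by P5 (s1: 2=2, s2: 11>10, s3: 4>0, s4: 1>-1).
P2: no other strategy beats it everywhere (P1 at s1 (8>2); P3 at s3 (10>5); P4 at s1 (8>6); P5 at s1 (8>2)).
P3 is not dominated — it holds its own against P1 at s1 (12>2); P2 at s1 (12>8); P4 at s1 (12>6); P5 at s1 (12>2).
P4: dominated, since P2 does at least as well everywhere (s1: 8>6, s2: 3>-1, s3: 10>1, s4: 11>10).
P5 is not dominated — it holds its own against P1 at s2 (11>10); P2 at s2 (11>3); P3 at s2 (11>4); P4 at s2 (11>-1).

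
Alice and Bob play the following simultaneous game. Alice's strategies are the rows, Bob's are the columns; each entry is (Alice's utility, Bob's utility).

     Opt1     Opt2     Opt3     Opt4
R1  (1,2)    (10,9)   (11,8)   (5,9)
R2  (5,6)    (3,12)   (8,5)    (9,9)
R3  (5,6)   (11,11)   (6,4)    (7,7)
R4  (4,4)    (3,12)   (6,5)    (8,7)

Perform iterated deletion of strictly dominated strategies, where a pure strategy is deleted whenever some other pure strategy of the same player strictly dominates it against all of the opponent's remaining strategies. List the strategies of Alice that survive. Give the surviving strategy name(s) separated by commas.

R3

For Bob, Opt2 strictly dominates Opt1 on the remaining rows (R1: 9>2, R2: 12>6, R3: 11>6, R4: 12>4); eliminate Opt1.
Bob's strategy Opt3 is strictly dominated by Opt2 (R1: 9>8, R2: 12>5, R3: 11>4, R4: 12>5) and is removed.
Alice's strategy R1 is strictly dominated by R3 (Opt2: 11>10, Opt4: 7>5) and is removed.
For Bob, Opt2 strictly dominates Opt4 on the remaining rows (R2: 12>9, R3: 11>7, R4: 12>7); eliminate Opt4.
Alice's strategy R2 is strictly dominated by R3 (Opt2: 11>3) and is removed.
Row R4 is eliminated: R3 beats it against every remaining column (Opt2: 11>3).
Among the remaining strategies, none is strictly dominated by another pure strategy of the same player, so the elimination stops.
Surviving strategies — Alice: {R3}; Bob: {Opt2}.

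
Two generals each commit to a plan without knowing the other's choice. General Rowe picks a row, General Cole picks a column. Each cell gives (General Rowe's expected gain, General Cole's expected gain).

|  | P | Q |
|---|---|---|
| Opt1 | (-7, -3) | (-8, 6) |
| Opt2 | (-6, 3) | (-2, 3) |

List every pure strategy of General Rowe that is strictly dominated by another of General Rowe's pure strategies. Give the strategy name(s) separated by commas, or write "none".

Opt1

Opt1: dominated, since Opt2 does at least as well everywhere (P: -6>-7, Q: -2>-8).
Opt2: no other strategy beats it everywhere (Opt1 at P (-6>-7)).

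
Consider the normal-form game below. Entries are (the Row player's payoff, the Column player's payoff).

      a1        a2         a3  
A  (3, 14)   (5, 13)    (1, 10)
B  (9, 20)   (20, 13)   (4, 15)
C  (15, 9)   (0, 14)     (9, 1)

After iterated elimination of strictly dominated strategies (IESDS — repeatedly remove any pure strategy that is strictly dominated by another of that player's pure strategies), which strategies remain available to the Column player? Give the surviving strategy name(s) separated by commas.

a1, a2

The Row player's strategy A is strictly dominated by B (a1: 9>3, a2: 20>5, a3: 4>1) and is removed.
For the Column player, a1 strictly dominates a3 on the remaining rows (B: 20>15, C: 9>1); eliminate a3.
Among the remaining strategies, none is strictly dominated by another pure strategy of the same player, so the elimination stops.
Surviving strategies — the Row player: {B, C}; the Column player: {a1, a2}.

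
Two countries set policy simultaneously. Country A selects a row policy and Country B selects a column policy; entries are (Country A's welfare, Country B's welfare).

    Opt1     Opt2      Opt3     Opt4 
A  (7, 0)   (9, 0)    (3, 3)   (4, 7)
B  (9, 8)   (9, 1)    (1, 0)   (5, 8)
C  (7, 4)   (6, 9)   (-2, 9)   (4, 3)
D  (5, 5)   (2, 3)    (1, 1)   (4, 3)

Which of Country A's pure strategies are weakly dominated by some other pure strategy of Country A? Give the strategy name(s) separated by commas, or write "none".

C, D

A: no other strategy beats it everywhere (B at Opt3 (3>1); C at Opt2 (9>6); D at Opt1 (7>5)).
B is not dominated — it holds its own against A at Opt1 (9>7); C at Opt1 (9>7); D at Opt1 (9>5).
C: dominated, since A does at least as well everywhere (Opt1: 7=7, Opt2: 9>6, Opt3: 3>-2, Opt4: 4=4).
A weakly dominates D — Opt1: 7>5, Opt2: 9>2, Opt3: 3>1, Opt4: 4=4.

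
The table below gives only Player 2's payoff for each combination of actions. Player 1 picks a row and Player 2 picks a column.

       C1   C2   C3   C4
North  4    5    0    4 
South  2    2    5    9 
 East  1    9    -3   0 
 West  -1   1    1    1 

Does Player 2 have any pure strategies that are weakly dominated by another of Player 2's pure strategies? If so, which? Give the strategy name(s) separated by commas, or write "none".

C1, C3

C1 is weakly dominated by C2 (North: 5>4, South: 2=2, East: 9>1, West: 1>-1).
Nothing dominates C2: C1 at North (5>4); C3 at North (5>0); C4 at North (5>4).
C3: dominated, since C4 does at least as well everywhere (North: 4>0, South: 9>5, East: 0>-3, West: 1=1).
Nothing dominates C4: C1 at South (9>2); C2 at South (9>2); C3 at North (4>0).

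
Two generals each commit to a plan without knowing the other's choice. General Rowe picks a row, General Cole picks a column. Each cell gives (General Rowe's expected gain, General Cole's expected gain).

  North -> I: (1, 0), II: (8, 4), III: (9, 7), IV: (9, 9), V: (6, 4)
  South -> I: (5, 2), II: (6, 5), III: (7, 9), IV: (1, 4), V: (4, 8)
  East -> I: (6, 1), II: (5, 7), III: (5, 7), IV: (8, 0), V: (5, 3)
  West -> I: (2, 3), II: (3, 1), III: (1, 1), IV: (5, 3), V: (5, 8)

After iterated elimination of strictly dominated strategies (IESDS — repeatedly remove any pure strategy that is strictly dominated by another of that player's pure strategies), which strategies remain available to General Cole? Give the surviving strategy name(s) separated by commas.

IV

For General Cole, V strictly dominates I on the remaining rows (North: 4>0, South: 8>2, East: 3>1, West: 8>3); eliminate I.
General Rowe's strategy South is strictly dominated by North (II: 8>6, III: 9>7, IV: 9>1, V: 6>4) and is removed.
Row East is eliminated: North beats it against every remaining column (II: 8>5, III: 9>5, IV: 9>8, V: 6>5).
Row West is eliminated: North beats it against every remaining column (II: 8>3, III: 9>1, IV: 9>5, V: 6>5).
General Cole's strategy II is strictly dominated by III (North: 7>4) and is removed.
General Cole's strategy III is strictly dominated by IV (North: 9>7) and is removed.
For General Cole, IV strictly dominates V on the remaining rows (North: 9>4); eliminate V.
Among the remaining strategies, none is strictly dominated by another pure strategy of the same player, so the elimination stops.
Surviving strategies — General Rowe: {North}; General Cole: {IV}.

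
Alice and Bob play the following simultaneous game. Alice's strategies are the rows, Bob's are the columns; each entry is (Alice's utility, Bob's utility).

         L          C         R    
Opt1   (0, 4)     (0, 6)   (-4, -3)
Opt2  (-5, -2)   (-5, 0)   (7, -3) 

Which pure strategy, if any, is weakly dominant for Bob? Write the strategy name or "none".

C

C vs L: Opt1: 6>4, Opt2: 0>-2.
C vs R: Opt1: 6>-3, Opt2: 0>-3.
C is at least as good as every other strategy against every opponent action, so it is weakly dominant.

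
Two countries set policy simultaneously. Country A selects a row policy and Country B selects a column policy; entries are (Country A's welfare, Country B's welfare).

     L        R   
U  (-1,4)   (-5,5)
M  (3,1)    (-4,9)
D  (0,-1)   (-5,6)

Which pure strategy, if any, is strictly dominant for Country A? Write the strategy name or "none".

M vs U: L: 3>-1, R: -4>-5.
M vs D: L: 3>0, R: -4>-5.
M strictly beats every other strategy against every opponent action, so it is strictly dominant.

M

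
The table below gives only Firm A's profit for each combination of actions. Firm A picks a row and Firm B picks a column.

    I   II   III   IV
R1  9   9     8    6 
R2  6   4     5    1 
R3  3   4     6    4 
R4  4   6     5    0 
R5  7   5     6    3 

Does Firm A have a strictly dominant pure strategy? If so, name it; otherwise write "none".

R1

R1 vs R2: I: 9>6, II: 9>4, III: 8>5, IV: 6>1.
R1 vs R3: I: 9>3, II: 9>4, III: 8>6, IV: 6>4.
R1 vs R4: I: 9>4, II: 9>6, III: 8>5, IV: 6>0.
R1 vs R5: I: 9>7, II: 9>5, III: 8>6, IV: 6>3.
R1 strictly beats every other strategy against every opponent action, so it is strictly dominant.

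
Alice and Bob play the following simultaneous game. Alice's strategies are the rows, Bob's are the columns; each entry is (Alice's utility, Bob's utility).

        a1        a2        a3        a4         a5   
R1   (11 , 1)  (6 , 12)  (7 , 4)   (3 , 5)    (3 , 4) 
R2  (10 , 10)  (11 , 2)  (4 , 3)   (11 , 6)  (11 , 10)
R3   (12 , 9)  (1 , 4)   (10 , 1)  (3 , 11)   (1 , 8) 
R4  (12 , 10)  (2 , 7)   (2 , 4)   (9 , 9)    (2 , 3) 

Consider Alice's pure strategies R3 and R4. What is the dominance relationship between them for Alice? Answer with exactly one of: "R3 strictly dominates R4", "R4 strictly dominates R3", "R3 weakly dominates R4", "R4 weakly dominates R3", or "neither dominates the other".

neither dominates the other

Compare R3 to R4 across each choice by Bob: a1: 12=12, a2: 1<2, a3: 10>2, a4: 3<9, a5: 1<2.
R3 does better at a3 but worse at a2, a4, a5; neither strategy dominates the other.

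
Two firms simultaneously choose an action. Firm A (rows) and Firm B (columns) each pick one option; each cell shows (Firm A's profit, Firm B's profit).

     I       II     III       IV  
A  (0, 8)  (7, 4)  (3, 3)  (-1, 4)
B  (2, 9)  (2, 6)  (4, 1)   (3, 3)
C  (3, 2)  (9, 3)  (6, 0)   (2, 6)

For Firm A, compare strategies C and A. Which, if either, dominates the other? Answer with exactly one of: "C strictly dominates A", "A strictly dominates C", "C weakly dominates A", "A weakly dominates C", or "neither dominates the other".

C strictly dominates A

C's payoffs vs A's, by Firm B's action — I: 3>0, II: 9>7, III: 6>3, IV: 2>-1.
C gives a strictly higher payoff against each opponent action, so C strictly dominates A.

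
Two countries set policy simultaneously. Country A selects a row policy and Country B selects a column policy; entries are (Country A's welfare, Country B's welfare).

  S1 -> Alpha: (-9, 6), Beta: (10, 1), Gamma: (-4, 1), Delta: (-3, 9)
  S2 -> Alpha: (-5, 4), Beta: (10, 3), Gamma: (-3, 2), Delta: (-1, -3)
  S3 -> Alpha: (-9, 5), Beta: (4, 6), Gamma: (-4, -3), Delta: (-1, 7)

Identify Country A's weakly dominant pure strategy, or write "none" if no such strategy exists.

S2

S2 vs S1: Alpha: -5>-9, Beta: 10=10, Gamma: -3>-4, Delta: -1>-3.
S2 vs S3: Alpha: -5>-9, Beta: 10>4, Gamma: -3>-4, Delta: -1=-1.
S2 is at least as good as every other strategy against every opponent action, so it is weakly dominant.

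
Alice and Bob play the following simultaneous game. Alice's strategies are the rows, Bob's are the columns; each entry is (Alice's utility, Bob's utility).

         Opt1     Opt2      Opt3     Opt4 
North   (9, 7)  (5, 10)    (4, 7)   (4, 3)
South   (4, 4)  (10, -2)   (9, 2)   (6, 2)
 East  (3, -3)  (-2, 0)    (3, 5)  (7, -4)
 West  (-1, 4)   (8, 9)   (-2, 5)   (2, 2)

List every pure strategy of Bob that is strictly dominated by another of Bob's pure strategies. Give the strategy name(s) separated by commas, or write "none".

Opt4

Opt1 is not dominated — it holds its own against Opt2 at South (4>-2); Opt3 at North (7=7); Opt4 at North (7>3).
Opt2: no other strategy beats it everywhere (Opt1 at North (10>7); Opt3 at North (10>7); Opt4 at North (10>3)).
Nothing dominates Opt3: Opt1 at North (7=7); Opt2 at South (2>-2); Opt4 at North (7>3).
Opt4: dominated, since Opt1 does at least as well everywhere (North: 7>3, South: 4>2, East: -3>-4, West: 4>2).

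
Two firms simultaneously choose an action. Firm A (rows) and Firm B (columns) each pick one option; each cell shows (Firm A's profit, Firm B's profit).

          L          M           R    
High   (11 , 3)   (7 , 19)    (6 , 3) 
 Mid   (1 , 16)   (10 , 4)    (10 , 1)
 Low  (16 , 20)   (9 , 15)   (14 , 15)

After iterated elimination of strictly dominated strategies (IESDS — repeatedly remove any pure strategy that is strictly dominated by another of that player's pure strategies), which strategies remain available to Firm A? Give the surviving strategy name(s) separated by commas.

Low

For Firm A, Low strictly dominates High on the remaining columns (L: 16>11, M: 9>7, R: 14>6); eliminate High.
For Firm B, L strictly dominates M on the remaining rows (Mid: 16>4, Low: 20>15); eliminate M.
Firm A's strategy Mid is strictly dominated by Low (L: 16>1, R: 14>10) and is removed.
Column R is eliminated: L beats it against every remaining row (Low: 20>15).
Among the remaining strategies, none is strictly dominated by another pure strategy of the same player, so the elimination stops.
Surviving strategies — Firm A: {Low}; Firm B: {L}.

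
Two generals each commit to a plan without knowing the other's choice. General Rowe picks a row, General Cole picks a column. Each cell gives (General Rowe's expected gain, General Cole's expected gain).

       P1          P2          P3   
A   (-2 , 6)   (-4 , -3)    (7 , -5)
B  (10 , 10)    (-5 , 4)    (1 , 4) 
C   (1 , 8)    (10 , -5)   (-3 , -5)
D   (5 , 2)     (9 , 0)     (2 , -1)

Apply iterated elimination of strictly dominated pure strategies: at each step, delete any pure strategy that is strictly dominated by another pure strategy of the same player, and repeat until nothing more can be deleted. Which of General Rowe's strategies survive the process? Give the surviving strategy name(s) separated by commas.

B

General Cole's strategy P2 is strictly dominated by P1 (A: 6>-3, B: 10>4, C: 8>-5, D: 2>0) and is removed.
General Rowe's strategy C is strictly dominated by B (P1: 10>1, P3: 1>-3) and is removed.
For General Cole, P1 strictly dominates P3 on the remaining rows (A: 6>-5, B: 10>4, D: 2>-1); eliminate P3.
General Rowe's strategy A is strictly dominated by B (P1: 10>-2) and is removed.
For General Rowe, B strictly dominates D on the remaining columns (P1: 10>5); eliminate D.
Among the remaining strategies, none is strictly dominated by another pure strategy of the same player, so the elimination stops.
Surviving strategies — General Rowe: {B}; General Cole: {P1}.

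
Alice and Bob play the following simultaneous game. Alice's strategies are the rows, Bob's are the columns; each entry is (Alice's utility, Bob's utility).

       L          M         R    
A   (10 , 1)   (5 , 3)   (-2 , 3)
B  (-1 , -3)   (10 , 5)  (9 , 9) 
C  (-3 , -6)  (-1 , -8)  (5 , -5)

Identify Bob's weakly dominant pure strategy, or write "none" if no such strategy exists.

R

R vs L: A: 3>1, B: 9>-3, C: -5>-6.
R vs M: A: 3=3, B: 9>5, C: -5>-8.
R is at least as good as every other strategy against every opponent action, so it is weakly dominant.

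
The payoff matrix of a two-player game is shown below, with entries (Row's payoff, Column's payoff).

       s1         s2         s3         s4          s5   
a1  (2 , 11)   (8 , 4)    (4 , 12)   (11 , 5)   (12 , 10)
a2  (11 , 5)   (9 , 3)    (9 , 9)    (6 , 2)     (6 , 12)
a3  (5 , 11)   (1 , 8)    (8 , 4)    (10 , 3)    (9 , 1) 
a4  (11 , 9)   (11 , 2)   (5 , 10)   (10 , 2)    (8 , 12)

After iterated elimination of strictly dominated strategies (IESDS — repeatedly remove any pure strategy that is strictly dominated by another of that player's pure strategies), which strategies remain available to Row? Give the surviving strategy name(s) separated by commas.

a1, a2, a3, a4

Column's strategy s2 is strictly dominated by s1 (a1: 11>4, a2: 5>3, a3: 11>8, a4: 9>2) and is removed.
Column's strategy s4 is strictly dominated by s1 (a1: 11>5, a2: 5>2, a3: 11>3, a4: 9>2) and is removed.
Among the remaining strategies, none is strictly dominated by another pure strategy of the same player, so the elimination stops.
Surviving strategies — Row: {a1, a2, a3, a4}; Column: {s1, s3, s5}.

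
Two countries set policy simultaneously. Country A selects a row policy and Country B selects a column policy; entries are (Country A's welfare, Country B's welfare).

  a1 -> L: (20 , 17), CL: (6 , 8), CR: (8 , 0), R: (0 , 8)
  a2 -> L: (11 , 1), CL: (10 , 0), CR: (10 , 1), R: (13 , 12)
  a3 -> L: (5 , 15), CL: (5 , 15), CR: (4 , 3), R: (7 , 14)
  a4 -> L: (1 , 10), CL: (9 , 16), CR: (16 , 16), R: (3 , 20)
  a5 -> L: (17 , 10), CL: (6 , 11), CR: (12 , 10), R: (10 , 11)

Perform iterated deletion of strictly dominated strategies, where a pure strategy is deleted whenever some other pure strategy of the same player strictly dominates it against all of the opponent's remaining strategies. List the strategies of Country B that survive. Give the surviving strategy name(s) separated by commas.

L, CL, R

For Country A, a2 strictly dominates a3 on the remaining columns (L: 11>5, CL: 10>5, CR: 10>4, R: 13>7); eliminate a3.
Country B's strategy CR is strictly dominated by R (a1: 8>0, a2: 12>1, a4: 20>16, a5: 11>10) and is removed.
Country A's strategy a4 is strictly dominated by a2 (L: 11>1, CL: 10>9, R: 13>3) and is removed.
Among the remaining strategies, none is strictly dominated by another pure strategy of the same player, so the elimination stops.
Surviving strategies — Country A: {a1, a2, a5}; Country B: {L, CL, R}.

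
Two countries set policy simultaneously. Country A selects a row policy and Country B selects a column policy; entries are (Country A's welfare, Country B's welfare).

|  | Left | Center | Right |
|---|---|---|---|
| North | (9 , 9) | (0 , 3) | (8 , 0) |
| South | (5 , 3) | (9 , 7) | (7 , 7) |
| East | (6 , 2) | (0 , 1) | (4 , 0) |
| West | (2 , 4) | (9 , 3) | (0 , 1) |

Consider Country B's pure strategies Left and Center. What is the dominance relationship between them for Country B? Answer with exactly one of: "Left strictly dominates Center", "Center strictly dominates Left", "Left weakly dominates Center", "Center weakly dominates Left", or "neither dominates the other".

Left's payoffs vs Center's, by Country A's action — North: 9>3, South: 3<7, East: 2>1, West: 4>3.
Left does better at North, East, West but worse at South; neither strategy dominates the other.

neither dominates the other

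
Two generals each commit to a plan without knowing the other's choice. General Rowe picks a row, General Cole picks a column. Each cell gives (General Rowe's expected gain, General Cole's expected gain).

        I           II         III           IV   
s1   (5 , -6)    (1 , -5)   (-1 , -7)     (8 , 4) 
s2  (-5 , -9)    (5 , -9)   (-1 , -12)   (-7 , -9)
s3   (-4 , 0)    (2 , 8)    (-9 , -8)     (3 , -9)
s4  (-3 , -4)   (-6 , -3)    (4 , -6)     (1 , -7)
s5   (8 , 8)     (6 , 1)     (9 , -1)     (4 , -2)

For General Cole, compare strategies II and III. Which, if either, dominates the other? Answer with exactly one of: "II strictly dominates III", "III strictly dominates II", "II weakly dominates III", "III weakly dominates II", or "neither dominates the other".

II's payoffs vs III's, by General Rowe's action — s1: -5>-7, s2: -9>-12, s3: 8>-8, s4: -3>-6, s5: 1>-1.
Every comparison favours II, so II strictly dominates III.

II strictly dominates III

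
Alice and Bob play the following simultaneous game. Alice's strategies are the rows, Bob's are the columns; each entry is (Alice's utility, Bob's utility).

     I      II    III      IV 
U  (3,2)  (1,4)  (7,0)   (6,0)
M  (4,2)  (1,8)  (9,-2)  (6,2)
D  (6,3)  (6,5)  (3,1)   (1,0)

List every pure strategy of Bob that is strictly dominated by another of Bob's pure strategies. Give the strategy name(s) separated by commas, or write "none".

I, III, IV

I is strictly dominated by II (U: 4>2, M: 8>2, D: 5>3).
II: no other strategy beats it everywhere (I at U (4>2); III at U (4>0); IV at U (4>0)).
I strictly dominates III — U: 2>0, M: 2>-2, D: 3>1.
IV: dominated, since II does at least as well everywhere (U: 4>0, M: 8>2, D: 5>0).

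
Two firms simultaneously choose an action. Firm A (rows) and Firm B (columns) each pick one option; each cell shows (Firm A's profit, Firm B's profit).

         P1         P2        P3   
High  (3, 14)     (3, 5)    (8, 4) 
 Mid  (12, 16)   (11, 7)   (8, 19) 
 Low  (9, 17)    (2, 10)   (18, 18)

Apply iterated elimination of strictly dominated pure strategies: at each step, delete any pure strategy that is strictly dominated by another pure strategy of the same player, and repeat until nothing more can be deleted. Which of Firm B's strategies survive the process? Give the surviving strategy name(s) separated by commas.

P3

Column P2 is eliminated: P1 beats it against every remaining row (High: 14>5, Mid: 16>7, Low: 17>10).
For Firm A, Low strictly dominates High on the remaining columns (P1: 9>3, P3: 18>8); eliminate High.
For Firm B, P3 strictly dominates P1 on the remaining rows (Mid: 19>16, Low: 18>17); eliminate P1.
Firm A's strategy Mid is strictly dominated by Low (P3: 18>8) and is removed.
Among the remaining strategies, none is strictly dominated by another pure strategy of the same player, so the elimination stops.
Surviving strategies — Firm A: {Low}; Firm B: {P3}.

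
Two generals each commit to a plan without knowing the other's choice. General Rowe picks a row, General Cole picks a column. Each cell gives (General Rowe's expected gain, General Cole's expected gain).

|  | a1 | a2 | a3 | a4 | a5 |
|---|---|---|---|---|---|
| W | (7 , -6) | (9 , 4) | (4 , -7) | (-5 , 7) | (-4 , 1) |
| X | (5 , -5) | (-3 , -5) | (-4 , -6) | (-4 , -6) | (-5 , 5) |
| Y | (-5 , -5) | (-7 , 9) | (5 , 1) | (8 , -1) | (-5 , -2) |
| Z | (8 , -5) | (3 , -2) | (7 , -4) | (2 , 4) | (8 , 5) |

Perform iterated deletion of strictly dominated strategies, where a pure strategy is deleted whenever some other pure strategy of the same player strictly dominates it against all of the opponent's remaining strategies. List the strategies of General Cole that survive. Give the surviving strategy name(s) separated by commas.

For General Rowe, Z strictly dominates X on the remaining columns (a1: 8>5, a2: 3>-3, a3: 7>-4, a4: 2>-4, a5: 8>-5); eliminate X.
Column a1 is eliminated: a2 beats it against every remaining row (W: 4>-6, Y: 9>-5, Z: -2>-5).
For General Cole, a2 strictly dominates a3 on the remaining rows (W: 4>-7, Y: 9>1, Z: -2>-4); eliminate a3.
Among the remaining strategies, none is strictly dominated by another pure strategy of the same player, so the elimination stops.
Surviving strategies — General Rowe: {W, Y, Z}; General Cole: {a2, a4, a5}.

a2, a4, a5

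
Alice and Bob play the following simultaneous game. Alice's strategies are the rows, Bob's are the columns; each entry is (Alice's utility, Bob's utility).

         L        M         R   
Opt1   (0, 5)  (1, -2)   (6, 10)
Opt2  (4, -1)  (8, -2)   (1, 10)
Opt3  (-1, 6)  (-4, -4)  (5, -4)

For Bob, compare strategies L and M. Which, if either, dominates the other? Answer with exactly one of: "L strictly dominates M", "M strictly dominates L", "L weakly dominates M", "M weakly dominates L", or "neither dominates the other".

L strictly dominates M

Compare L to M across every action of Alice: Opt1: 5>-2, Opt2: -1>-2, Opt3: 6>-4.
Every comparison favours L, so L strictly dominates M.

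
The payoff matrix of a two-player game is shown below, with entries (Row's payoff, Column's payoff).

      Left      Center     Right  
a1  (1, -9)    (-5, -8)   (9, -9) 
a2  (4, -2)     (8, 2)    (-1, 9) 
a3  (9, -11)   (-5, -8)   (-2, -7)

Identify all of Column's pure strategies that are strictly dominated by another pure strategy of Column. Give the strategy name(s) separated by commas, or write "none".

Left

Left is strictly dominated by Center (a1: -8>-9, a2: 2>-2, a3: -8>-11).
Center is not dominated — it holds its own against Left at a1 (-8>-9); Right at a1 (-8>-9).
Nothing dominates Right: Left at a1 (-9=-9); Center at a2 (9>2).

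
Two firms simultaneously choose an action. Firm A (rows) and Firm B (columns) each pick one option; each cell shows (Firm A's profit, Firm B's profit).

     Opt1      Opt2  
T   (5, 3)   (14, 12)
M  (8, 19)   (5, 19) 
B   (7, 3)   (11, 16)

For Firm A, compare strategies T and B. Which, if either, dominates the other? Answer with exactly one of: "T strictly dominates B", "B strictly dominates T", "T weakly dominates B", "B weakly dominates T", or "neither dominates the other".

neither dominates the other

T's payoffs vs B's, by Firm B's action — Opt1: 5<7, Opt2: 14>11.
T does better at Opt2 but worse at Opt1; neither strategy dominates the other.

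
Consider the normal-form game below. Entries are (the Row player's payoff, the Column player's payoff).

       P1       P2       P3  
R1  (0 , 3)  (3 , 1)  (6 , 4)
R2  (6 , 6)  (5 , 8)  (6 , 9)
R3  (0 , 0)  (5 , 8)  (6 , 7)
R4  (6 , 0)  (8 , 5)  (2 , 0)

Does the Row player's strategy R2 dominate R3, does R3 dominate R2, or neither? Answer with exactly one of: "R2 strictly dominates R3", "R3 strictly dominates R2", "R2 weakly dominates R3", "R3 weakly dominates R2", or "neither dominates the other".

R2's payoffs vs R3's, by the Column player's action — P1: 6>0, P2: 5=5, P3: 6=6.
R2 is at least as good everywhere and strictly better somewhere (tied only at P2, P3), so R2 weakly but not strictly dominates R3.

R2 weakly dominates R3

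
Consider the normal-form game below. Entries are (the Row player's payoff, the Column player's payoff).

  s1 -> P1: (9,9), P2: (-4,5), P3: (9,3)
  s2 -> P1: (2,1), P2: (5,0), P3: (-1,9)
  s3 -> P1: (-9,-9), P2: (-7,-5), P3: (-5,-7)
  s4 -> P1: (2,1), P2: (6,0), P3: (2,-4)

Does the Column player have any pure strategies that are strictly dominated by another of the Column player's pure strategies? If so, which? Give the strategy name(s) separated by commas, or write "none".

P1: no other strategy beats it everywhere (P2 at s1 (9>5); P3 at s1 (9>3)).
P2: no other strategy beats it everywhere (P1 at s3 (-5>-9); P3 at s1 (5>3)).
P3: no other strategy beats it everywhere (P1 at s2 (9>1); P2 at s2 (9>0)).

none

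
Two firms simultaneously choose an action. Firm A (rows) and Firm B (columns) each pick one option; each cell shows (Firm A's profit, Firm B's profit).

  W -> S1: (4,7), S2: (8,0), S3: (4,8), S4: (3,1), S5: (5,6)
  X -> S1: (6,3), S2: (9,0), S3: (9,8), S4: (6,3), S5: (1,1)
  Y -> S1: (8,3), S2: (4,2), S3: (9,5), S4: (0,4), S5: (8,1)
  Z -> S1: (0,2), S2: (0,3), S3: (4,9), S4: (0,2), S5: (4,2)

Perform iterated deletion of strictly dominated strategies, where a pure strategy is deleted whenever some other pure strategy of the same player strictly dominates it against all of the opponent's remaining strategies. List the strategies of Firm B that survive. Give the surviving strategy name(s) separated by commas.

Firm B's strategy S1 is strictly dominated by S3 (W: 8>7, X: 8>3, Y: 5>3, Z: 9>2) and is removed.
For Firm B, S3 strictly dominates S2 on the remaining rows (W: 8>0, X: 8>0, Y: 5>2, Z: 9>3); eliminate S2.
For Firm B, S3 strictly dominates S4 on the remaining rows (W: 8>1, X: 8>3, Y: 5>4, Z: 9>2); eliminate S4.
For Firm A, Y strictly dominates W on the remaining columns (S3: 9>4, S5: 8>5); eliminate W.
Row Z is eliminated: Y beats it against every remaining column (S3: 9>4, S5: 8>4).
For Firm B, S3 strictly dominates S5 on the remaining rows (X: 8>1, Y: 5>1); eliminate S5.
Among the remaining strategies, none is strictly dominated by another pure strategy of the same player, so the elimination stops.
Surviving strategies — Firm A: {X, Y}; Firm B: {S3}.

S3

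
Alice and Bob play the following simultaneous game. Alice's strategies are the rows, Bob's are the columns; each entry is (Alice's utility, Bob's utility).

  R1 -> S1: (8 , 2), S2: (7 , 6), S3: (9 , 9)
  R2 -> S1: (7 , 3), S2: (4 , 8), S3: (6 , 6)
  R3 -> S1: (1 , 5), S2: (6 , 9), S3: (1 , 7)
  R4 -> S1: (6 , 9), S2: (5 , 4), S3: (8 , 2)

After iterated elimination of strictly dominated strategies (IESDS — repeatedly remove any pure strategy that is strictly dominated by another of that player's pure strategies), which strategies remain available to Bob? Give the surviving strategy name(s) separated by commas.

S3

For Alice, R1 strictly dominates R2 on the remaining columns (S1: 8>7, S2: 7>4, S3: 9>6); eliminate R2.
Alice's strategy R3 is strictly dominated by R1 (S1: 8>1, S2: 7>6, S3: 9>1) and is removed.
For Alice, R1 strictly dominates R4 on the remaining columns (S1: 8>6, S2: 7>5, S3: 9>8); eliminate R4.
Bob's strategy S1 is strictly dominated by S2 (R1: 6>2) and is removed.
Column S2 is eliminated: S3 beats it against every remaining row (R1: 9>6).
Among the remaining strategies, none is strictly dominated by another pure strategy of the same player, so the elimination stops.
Surviving strategies — Alice: {R1}; Bob: {S3}.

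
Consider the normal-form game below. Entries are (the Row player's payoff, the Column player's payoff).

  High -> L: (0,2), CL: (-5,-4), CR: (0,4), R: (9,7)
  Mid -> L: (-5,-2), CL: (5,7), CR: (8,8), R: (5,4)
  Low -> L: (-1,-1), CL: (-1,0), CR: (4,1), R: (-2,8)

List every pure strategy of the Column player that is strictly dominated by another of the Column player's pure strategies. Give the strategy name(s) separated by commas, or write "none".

L, CL

L is strictly dominated by CR (High: 4>2, Mid: 8>-2, Low: 1>-1).
CL is strictly dominated by CR (High: 4>-4, Mid: 8>7, Low: 1>0).
CR: no other strategy beats it everywhere (L at High (4>2); CL at High (4>-4); R at Mid (8>4)).
R is not dominated — it holds its own against L at High (7>2); CL at High (7>-4); CR at High (7>4).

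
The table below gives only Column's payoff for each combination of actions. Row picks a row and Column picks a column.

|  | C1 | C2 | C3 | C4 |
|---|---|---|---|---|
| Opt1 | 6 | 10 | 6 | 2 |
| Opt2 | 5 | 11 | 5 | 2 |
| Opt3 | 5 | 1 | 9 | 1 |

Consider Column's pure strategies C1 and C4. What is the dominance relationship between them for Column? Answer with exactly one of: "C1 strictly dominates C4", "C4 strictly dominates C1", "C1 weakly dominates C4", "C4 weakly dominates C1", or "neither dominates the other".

C1 strictly dominates C4

Compare C1 to C4 across each choice by Row: Opt1: 6>2, Opt2: 5>2, Opt3: 5>1.
C1 gives a strictly higher payoff against each choice by Row, so C1 strictly dominates C4.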